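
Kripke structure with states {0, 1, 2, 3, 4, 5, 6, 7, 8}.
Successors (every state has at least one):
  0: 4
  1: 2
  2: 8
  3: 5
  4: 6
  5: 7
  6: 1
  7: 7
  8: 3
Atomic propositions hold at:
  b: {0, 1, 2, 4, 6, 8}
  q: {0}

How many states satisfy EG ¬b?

Sat(¬b) = {3, 5, 7}
EG ¬b: greatest fixpoint, start Z0 = {3, 5, 7}, keep only states in Sat with some successor in Z. Already a fixed point.
Sat(EG ¬b) = {3, 5, 7}
|Sat(EG ¬b)| = |{3, 5, 7}| = 3.

3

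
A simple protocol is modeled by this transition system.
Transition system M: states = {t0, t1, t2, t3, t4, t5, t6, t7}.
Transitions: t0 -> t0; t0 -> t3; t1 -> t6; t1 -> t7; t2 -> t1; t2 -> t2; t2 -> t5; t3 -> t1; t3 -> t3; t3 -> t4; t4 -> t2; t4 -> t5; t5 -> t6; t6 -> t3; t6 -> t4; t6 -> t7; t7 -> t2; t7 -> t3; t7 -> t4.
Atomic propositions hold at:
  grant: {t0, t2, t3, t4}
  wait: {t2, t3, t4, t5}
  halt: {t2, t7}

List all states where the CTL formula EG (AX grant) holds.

{t0}

Sat(AX grant) = {s : every successor in {t0, t2, t3, t4}} = {t0, t7}
EG (AX grant): greatest fixpoint, start Z0 = {t0, t7}, keep only states in Sat with some successor in Z. Z1 = {t0}; fixed.
Sat(EG (AX grant)) = {t0}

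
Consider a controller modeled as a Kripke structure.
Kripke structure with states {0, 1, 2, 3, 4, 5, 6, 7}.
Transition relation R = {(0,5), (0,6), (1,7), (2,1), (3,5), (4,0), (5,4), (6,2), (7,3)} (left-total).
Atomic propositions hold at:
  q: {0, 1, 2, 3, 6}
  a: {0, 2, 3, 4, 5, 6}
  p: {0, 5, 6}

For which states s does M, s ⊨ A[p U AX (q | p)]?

{0, 2, 3, 4, 5, 6, 7}

Sat(q | p) = {0, 1, 2, 3, 5, 6}
Sat(AX (q | p)) = {s : every successor in {0, 1, 2, 3, 5, 6}} = {0, 2, 3, 4, 6, 7}
A[p U AX (q | p)]: least fixpoint, start Z0 = Sat(AX (q | p)) = {0, 2, 3, 4, 6, 7}, add states in Sat(p) with every successor in Z. Z1 = {0, 2, 3, 4, 5, 6, 7}; fixed.
Sat(A[p U AX (q | p)]) = {0, 2, 3, 4, 5, 6, 7}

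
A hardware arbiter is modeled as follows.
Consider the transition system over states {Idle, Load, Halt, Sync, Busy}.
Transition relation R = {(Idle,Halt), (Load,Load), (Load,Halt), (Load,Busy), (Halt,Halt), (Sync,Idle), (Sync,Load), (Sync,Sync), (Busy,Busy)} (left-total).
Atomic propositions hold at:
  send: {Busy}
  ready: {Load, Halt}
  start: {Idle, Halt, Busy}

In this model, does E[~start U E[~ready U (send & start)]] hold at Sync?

Yes

Sat(~start) = {Load, Sync}
Sat(~ready) = {Idle, Sync, Busy}
Sat(send & start) = {Busy}
E[~ready U (send & start)]: least fixpoint, start Z0 = Sat((send & start)) = {Busy}, add states in Sat(~ready) with some successor in Z. Already a fixed point.
Sat(E[~ready U (send & start)]) = {Busy}
E[~start U E[~ready U (send & start)]]: least fixpoint, start Z0 = Sat(E[~ready U (send & start)]) = {Busy}, add states in Sat(~start) with some successor in Z. Z1 = {Load, Busy}; Z2 = {Load, Sync, Busy}; fixed.
Sat(E[~start U E[~ready U (send & start)]]) = {Load, Sync, Busy}
Sync ∈ Sat(E[~start U E[~ready U (send & start)]]) = {Load, Sync, Busy}, so the formula holds at Sync.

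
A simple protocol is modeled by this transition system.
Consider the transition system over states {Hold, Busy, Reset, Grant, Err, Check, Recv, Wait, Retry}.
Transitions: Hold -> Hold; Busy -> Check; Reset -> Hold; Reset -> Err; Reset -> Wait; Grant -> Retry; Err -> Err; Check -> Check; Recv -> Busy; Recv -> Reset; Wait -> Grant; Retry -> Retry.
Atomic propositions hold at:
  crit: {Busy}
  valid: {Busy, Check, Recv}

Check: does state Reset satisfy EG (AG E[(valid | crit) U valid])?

No

Sat(valid | crit) = {Busy, Check, Recv}
E[(valid | crit) U valid]: least fixpoint, start Z0 = Sat(valid) = {Busy, Check, Recv}, add states in Sat(valid | crit) with some successor in Z. Already a fixed point.
Sat(E[(valid | crit) U valid]) = {Busy, Check, Recv}
AG E[(valid | crit) U valid]: greatest fixpoint, start Z0 = {Busy, Check, Recv}, keep only states in Sat with every successor in Z. Z1 = {Busy, Check}; fixed.
Sat(AG E[(valid | crit) U valid]) = {Busy, Check}
EG (AG E[(valid | crit) U valid]): greatest fixpoint, start Z0 = {Busy, Check}, keep only states in Sat with some successor in Z. Already a fixed point.
Sat(EG (AG E[(valid | crit) U valid])) = {Busy, Check}
Reset ∉ Sat(EG (AG E[(valid | crit) U valid])) = {Busy, Check}, so the formula does not hold at Reset.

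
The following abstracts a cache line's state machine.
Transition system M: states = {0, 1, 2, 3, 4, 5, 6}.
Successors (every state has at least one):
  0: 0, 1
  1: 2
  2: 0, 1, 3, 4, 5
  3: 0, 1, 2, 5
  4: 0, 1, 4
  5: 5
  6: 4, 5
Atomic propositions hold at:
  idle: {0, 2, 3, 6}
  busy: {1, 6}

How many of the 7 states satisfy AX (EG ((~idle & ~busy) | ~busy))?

3

Sat(~idle) = {1, 4, 5}
Sat(~busy) = {0, 2, 3, 4, 5}
Sat(~idle & ~busy) = {4, 5}
Sat((~idle & ~busy) | ~busy) = {0, 2, 3, 4, 5}
EG ((~idle & ~busy) | ~busy): greatest fixpoint, start Z0 = {0, 2, 3, 4, 5}, keep only states in Sat with some successor in Z. Already a fixed point.
Sat(EG ((~idle & ~busy) | ~busy)) = {0, 2, 3, 4, 5}
Sat(AX (EG ((~idle & ~busy) | ~busy))) = {s : every successor in {0, 2, 3, 4, 5}} = {1, 5, 6}
|Sat(AX (EG ((~idle & ~busy) | ~busy)))| = |{1, 5, 6}| = 3.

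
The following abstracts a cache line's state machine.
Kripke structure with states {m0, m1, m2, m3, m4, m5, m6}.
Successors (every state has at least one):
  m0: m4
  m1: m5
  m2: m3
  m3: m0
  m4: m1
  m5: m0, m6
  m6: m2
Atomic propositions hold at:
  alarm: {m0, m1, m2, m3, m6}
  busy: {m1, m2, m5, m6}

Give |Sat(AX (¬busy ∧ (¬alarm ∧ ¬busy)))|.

1

Sat(¬busy) = {m0, m3, m4}
Sat(¬alarm) = {m4, m5}
Sat(¬alarm ∧ ¬busy) = {m4}
Sat(¬busy ∧ (¬alarm ∧ ¬busy)) = {m4}
Sat(AX (¬busy ∧ (¬alarm ∧ ¬busy))) = {s : every successor in {m4}} = {m0}
|Sat(AX (¬busy ∧ (¬alarm ∧ ¬busy)))| = |{m0}| = 1.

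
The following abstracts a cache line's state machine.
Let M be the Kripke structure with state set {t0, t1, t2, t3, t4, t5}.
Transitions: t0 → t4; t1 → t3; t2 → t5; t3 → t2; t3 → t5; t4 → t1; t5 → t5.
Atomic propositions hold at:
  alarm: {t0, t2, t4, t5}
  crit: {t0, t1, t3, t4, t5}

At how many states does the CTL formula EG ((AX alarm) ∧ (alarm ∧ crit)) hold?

Sat(AX alarm) = {s : every successor in {t0, t2, t4, t5}} = {t0, t2, t3, t5}
Sat(alarm ∧ crit) = {t0, t4, t5}
Sat((AX alarm) ∧ (alarm ∧ crit)) = {t0, t5}
EG ((AX alarm) ∧ (alarm ∧ crit)): greatest fixpoint, start Z0 = {t0, t5}, keep only states in Sat with some successor in Z. Z1 = {t5}; fixed.
Sat(EG ((AX alarm) ∧ (alarm ∧ crit))) = {t5}
|Sat(EG ((AX alarm) ∧ (alarm ∧ crit)))| = |{t5}| = 1.

1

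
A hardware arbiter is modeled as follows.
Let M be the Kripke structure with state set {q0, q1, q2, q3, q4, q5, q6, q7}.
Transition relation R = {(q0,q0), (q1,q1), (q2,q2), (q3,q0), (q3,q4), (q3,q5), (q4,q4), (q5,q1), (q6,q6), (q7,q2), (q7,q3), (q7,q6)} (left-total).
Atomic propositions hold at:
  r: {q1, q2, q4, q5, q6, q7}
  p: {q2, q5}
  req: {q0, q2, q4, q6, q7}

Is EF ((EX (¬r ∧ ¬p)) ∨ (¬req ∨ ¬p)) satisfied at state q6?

Sat(¬r) = {q0, q3}
Sat(¬p) = {q0, q1, q3, q4, q6, q7}
Sat(¬r ∧ ¬p) = {q0, q3}
Sat(EX (¬r ∧ ¬p)) = {s : some successor in {q0, q3}} = {q0, q3, q7}
Sat(¬req) = {q1, q3, q5}
Sat(¬req ∨ ¬p) = {q0, q1, q3, q4, q5, q6, q7}
Sat((EX (¬r ∧ ¬p)) ∨ (¬req ∨ ¬p)) = {q0, q1, q3, q4, q5, q6, q7}
EF ((EX (¬r ∧ ¬p)) ∨ (¬req ∨ ¬p)): least fixpoint, start Z0 = {q0, q1, q3, q4, q5, q6, q7}, add states with some successor in Z. Already a fixed point.
Sat(EF ((EX (¬r ∧ ¬p)) ∨ (¬req ∨ ¬p))) = {q0, q1, q3, q4, q5, q6, q7}
q6 ∈ Sat(EF ((EX (¬r ∧ ¬p)) ∨ (¬req ∨ ¬p))) = {q0, q1, q3, q4, q5, q6, q7}, so the formula holds at q6.

Yes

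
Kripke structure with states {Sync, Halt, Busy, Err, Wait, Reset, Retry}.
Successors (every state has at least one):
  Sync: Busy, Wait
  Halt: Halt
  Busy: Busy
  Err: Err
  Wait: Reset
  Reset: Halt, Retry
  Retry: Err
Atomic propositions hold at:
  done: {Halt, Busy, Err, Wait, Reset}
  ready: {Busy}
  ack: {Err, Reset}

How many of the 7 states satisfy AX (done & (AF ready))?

1

AF ready: least fixpoint, start Z0 = {Busy}, add states with every successor in Z. Already a fixed point.
Sat(AF ready) = {Busy}
Sat(done & (AF ready)) = {Busy}
Sat(AX (done & (AF ready))) = {s : every successor in {Busy}} = {Busy}
|Sat(AX (done & (AF ready)))| = |{Busy}| = 1.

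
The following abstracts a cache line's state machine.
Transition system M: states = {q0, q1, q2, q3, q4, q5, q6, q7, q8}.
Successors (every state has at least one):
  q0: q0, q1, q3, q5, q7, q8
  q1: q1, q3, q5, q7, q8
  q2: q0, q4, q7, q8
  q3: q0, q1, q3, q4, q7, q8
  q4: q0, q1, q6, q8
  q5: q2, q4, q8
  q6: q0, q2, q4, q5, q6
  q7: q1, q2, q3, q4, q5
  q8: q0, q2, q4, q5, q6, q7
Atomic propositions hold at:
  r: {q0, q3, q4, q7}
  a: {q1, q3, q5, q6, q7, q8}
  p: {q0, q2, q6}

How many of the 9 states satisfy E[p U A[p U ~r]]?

6

Sat(~r) = {q1, q2, q5, q6, q8}
A[p U ~r]: least fixpoint, start Z0 = Sat(~r) = {q1, q2, q5, q6, q8}, add states in Sat(p) with every successor in Z. Already a fixed point.
Sat(A[p U ~r]) = {q1, q2, q5, q6, q8}
E[p U A[p U ~r]]: least fixpoint, start Z0 = Sat(A[p U ~r]) = {q1, q2, q5, q6, q8}, add states in Sat(p) with some successor in Z. Z1 = {q0, q1, q2, q5, q6, q8}; fixed.
Sat(E[p U A[p U ~r]]) = {q0, q1, q2, q5, q6, q8}
|Sat(E[p U A[p U ~r]])| = |{q0, q1, q2, q5, q6, q8}| = 6.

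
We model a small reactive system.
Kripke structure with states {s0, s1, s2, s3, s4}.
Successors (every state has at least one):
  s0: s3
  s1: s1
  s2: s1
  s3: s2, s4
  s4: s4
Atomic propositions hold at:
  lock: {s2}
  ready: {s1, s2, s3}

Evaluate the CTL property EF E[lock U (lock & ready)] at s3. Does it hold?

Sat(lock & ready) = {s2}
E[lock U (lock & ready)]: least fixpoint, start Z0 = Sat((lock & ready)) = {s2}, add states in Sat(lock) with some successor in Z. Already a fixed point.
Sat(E[lock U (lock & ready)]) = {s2}
EF E[lock U (lock & ready)]: least fixpoint, start Z0 = {s2}, add states with some successor in Z. Z1 = {s2, s3}; Z2 = {s0, s2, s3}; fixed.
Sat(EF E[lock U (lock & ready)]) = {s0, s2, s3}
s3 ∈ Sat(EF E[lock U (lock & ready)]) = {s0, s2, s3}, so the formula holds at s3.

Yes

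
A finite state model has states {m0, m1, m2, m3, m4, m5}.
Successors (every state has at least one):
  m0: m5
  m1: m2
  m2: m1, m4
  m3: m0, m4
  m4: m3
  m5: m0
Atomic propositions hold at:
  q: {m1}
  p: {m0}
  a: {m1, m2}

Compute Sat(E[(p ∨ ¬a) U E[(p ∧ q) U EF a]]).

Sat(¬a) = {m0, m3, m4, m5}
Sat(p ∨ ¬a) = {m0, m3, m4, m5}
Sat(p ∧ q) = ∅
EF a: least fixpoint, start Z0 = {m1, m2}, add states with some successor in Z. Already a fixed point.
Sat(EF a) = {m1, m2}
E[(p ∧ q) U EF a]: least fixpoint, start Z0 = Sat(EF a) = {m1, m2}, add states in Sat(p ∧ q) with some successor in Z. Already a fixed point.
Sat(E[(p ∧ q) U EF a]) = {m1, m2}
E[(p ∨ ¬a) U E[(p ∧ q) U EF a]]: least fixpoint, start Z0 = Sat(E[(p ∧ q) U EF a]) = {m1, m2}, add states in Sat(p ∨ ¬a) with some successor in Z. Already a fixed point.
Sat(E[(p ∨ ¬a) U E[(p ∧ q) U EF a]]) = {m1, m2}

{m1, m2}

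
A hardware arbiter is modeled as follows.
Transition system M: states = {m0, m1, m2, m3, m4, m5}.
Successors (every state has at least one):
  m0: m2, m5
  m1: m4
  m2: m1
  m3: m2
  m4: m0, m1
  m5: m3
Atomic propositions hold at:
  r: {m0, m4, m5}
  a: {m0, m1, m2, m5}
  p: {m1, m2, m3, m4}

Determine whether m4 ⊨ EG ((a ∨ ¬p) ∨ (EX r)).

Sat(¬p) = {m0, m5}
Sat(a ∨ ¬p) = {m0, m1, m2, m5}
Sat(EX r) = {s : some successor in {m0, m4, m5}} = {m0, m1, m4}
Sat((a ∨ ¬p) ∨ (EX r)) = {m0, m1, m2, m4, m5}
EG ((a ∨ ¬p) ∨ (EX r)): greatest fixpoint, start Z0 = {m0, m1, m2, m4, m5}, keep only states in Sat with some successor in Z. Z1 = {m0, m1, m2, m4}; fixed.
Sat(EG ((a ∨ ¬p) ∨ (EX r))) = {m0, m1, m2, m4}
m4 ∈ Sat(EG ((a ∨ ¬p) ∨ (EX r))) = {m0, m1, m2, m4}, so the formula holds at m4.

Yes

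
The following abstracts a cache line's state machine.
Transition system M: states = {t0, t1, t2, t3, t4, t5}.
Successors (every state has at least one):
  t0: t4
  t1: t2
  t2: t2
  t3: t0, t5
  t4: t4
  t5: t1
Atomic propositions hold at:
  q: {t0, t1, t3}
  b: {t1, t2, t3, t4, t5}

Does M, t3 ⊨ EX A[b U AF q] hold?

Yes

AF q: least fixpoint, start Z0 = {t0, t1, t3}, add states with every successor in Z. Z1 = {t0, t1, t3, t5}; fixed.
Sat(AF q) = {t0, t1, t3, t5}
A[b U AF q]: least fixpoint, start Z0 = Sat(AF q) = {t0, t1, t3, t5}, add states in Sat(b) with every successor in Z. Already a fixed point.
Sat(A[b U AF q]) = {t0, t1, t3, t5}
Sat(EX A[b U AF q]) = {s : some successor in {t0, t1, t3, t5}} = {t3, t5}
t3 ∈ Sat(EX A[b U AF q]) = {t3, t5}, so the formula holds at t3.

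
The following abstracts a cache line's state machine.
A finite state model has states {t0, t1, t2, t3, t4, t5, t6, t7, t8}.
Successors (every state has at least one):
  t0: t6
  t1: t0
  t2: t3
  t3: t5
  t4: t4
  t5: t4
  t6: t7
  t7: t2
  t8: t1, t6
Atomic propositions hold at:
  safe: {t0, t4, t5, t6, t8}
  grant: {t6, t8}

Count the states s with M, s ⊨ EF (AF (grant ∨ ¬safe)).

7

Sat(¬safe) = {t1, t2, t3, t7}
Sat(grant ∨ ¬safe) = {t1, t2, t3, t6, t7, t8}
AF (grant ∨ ¬safe): least fixpoint, start Z0 = {t1, t2, t3, t6, t7, t8}, add states with every successor in Z. Z1 = {t0, t1, t2, t3, t6, t7, t8}; fixed.
Sat(AF (grant ∨ ¬safe)) = {t0, t1, t2, t3, t6, t7, t8}
EF (AF (grant ∨ ¬safe)): least fixpoint, start Z0 = {t0, t1, t2, t3, t6, t7, t8}, add states with some successor in Z. Already a fixed point.
Sat(EF (AF (grant ∨ ¬safe))) = {t0, t1, t2, t3, t6, t7, t8}
|Sat(EF (AF (grant ∨ ¬safe)))| = |{t0, t1, t2, t3, t6, t7, t8}| = 7.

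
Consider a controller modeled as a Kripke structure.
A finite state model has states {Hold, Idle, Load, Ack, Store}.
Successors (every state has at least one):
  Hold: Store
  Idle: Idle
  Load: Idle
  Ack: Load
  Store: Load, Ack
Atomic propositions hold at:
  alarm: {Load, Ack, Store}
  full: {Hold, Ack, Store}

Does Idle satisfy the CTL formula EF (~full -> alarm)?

No

Sat(~full) = {Idle, Load}
Sat(~full -> alarm) = {Hold, Load, Ack, Store}
EF (~full -> alarm): least fixpoint, start Z0 = {Hold, Load, Ack, Store}, add states with some successor in Z. Already a fixed point.
Sat(EF (~full -> alarm)) = {Hold, Load, Ack, Store}
Idle ∉ Sat(EF (~full -> alarm)) = {Hold, Load, Ack, Store}, so the formula does not hold at Idle.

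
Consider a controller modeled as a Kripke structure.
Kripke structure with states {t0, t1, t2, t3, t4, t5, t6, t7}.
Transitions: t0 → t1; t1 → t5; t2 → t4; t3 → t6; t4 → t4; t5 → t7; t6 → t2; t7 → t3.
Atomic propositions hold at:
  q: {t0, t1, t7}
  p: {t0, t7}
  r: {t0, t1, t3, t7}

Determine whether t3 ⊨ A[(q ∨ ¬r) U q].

Sat(¬r) = {t2, t4, t5, t6}
Sat(q ∨ ¬r) = {t0, t1, t2, t4, t5, t6, t7}
A[(q ∨ ¬r) U q]: least fixpoint, start Z0 = Sat(q) = {t0, t1, t7}, add states in Sat(q ∨ ¬r) with every successor in Z. Z1 = {t0, t1, t5, t7}; fixed.
Sat(A[(q ∨ ¬r) U q]) = {t0, t1, t5, t7}
t3 ∉ Sat(A[(q ∨ ¬r) U q]) = {t0, t1, t5, t7}, so the formula does not hold at t3.

No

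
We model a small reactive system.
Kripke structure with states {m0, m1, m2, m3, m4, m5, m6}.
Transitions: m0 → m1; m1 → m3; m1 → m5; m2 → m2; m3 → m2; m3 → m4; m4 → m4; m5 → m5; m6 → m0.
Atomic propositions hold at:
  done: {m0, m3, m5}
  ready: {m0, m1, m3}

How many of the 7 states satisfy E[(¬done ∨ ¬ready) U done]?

5

Sat(¬done) = {m1, m2, m4, m6}
Sat(¬ready) = {m2, m4, m5, m6}
Sat(¬done ∨ ¬ready) = {m1, m2, m4, m5, m6}
E[(¬done ∨ ¬ready) U done]: least fixpoint, start Z0 = Sat(done) = {m0, m3, m5}, add states in Sat(¬done ∨ ¬ready) with some successor in Z. Z1 = {m0, m1, m3, m5, m6}; fixed.
Sat(E[(¬done ∨ ¬ready) U done]) = {m0, m1, m3, m5, m6}
|Sat(E[(¬done ∨ ¬ready) U done])| = |{m0, m1, m3, m5, m6}| = 5.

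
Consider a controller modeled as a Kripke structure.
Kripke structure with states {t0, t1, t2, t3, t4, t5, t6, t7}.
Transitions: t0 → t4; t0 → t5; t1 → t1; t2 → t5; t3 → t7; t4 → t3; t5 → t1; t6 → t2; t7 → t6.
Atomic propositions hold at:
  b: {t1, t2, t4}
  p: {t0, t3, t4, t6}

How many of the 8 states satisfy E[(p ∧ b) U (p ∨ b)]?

6

Sat(p ∧ b) = {t4}
Sat(p ∨ b) = {t0, t1, t2, t3, t4, t6}
E[(p ∧ b) U (p ∨ b)]: least fixpoint, start Z0 = Sat((p ∨ b)) = {t0, t1, t2, t3, t4, t6}, add states in Sat(p ∧ b) with some successor in Z. Already a fixed point.
Sat(E[(p ∧ b) U (p ∨ b)]) = {t0, t1, t2, t3, t4, t6}
|Sat(E[(p ∧ b) U (p ∨ b)])| = |{t0, t1, t2, t3, t4, t6}| = 6.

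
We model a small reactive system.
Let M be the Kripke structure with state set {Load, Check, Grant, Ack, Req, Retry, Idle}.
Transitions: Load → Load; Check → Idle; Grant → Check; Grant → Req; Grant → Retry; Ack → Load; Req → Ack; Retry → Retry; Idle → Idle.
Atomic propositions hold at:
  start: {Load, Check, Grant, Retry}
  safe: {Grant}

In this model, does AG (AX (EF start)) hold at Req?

Yes

EF start: least fixpoint, start Z0 = {Load, Check, Grant, Retry}, add states with some successor in Z. Z1 = {Load, Check, Grant, Ack, Retry}; Z2 = {Load, Check, Grant, Ack, Req, Retry}; fixed.
Sat(EF start) = {Load, Check, Grant, Ack, Req, Retry}
Sat(AX (EF start)) = {s : every successor in {Load, Check, Grant, Ack, Req, Retry}} = {Load, Grant, Ack, Req, Retry}
AG (AX (EF start)): greatest fixpoint, start Z0 = {Load, Grant, Ack, Req, Retry}, keep only states in Sat with every successor in Z. Z1 = {Load, Ack, Req, Retry}; fixed.
Sat(AG (AX (EF start))) = {Load, Ack, Req, Retry}
Req ∈ Sat(AG (AX (EF start))) = {Load, Ack, Req, Retry}, so the formula holds at Req.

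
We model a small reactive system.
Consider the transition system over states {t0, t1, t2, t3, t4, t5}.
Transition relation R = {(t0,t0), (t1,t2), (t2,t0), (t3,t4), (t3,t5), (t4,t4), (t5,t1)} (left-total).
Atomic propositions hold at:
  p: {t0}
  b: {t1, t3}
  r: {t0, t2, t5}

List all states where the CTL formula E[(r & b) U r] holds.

{t0, t2, t5}

Sat(r & b) = ∅
E[(r & b) U r]: least fixpoint, start Z0 = Sat(r) = {t0, t2, t5}, add states in Sat(r & b) with some successor in Z. Already a fixed point.
Sat(E[(r & b) U r]) = {t0, t2, t5}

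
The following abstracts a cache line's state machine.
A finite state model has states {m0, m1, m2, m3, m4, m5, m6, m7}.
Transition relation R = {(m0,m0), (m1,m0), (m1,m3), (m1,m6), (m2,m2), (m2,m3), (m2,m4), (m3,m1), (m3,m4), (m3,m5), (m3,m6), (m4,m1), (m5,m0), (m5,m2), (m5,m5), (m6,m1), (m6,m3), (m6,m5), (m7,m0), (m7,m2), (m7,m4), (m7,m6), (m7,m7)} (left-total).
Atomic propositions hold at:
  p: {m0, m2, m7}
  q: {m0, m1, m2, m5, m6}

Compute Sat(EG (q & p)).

{m0, m2}

Sat(q & p) = {m0, m2}
EG (q & p): greatest fixpoint, start Z0 = {m0, m2}, keep only states in Sat with some successor in Z. Already a fixed point.
Sat(EG (q & p)) = {m0, m2}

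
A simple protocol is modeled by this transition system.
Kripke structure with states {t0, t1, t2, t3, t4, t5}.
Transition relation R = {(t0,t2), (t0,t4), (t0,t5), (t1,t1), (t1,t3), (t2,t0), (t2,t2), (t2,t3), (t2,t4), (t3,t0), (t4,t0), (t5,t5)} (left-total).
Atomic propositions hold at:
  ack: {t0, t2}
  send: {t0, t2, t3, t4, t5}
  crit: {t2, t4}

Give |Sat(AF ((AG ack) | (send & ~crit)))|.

AG ack: greatest fixpoint, start Z0 = {t0, t2}, keep only states in Sat with every successor in Z. Z1 = ∅; fixed.
Sat(AG ack) = ∅
Sat(~crit) = {t0, t1, t3, t5}
Sat(send & ~crit) = {t0, t3, t5}
Sat((AG ack) | (send & ~crit)) = {t0, t3, t5}
AF ((AG ack) | (send & ~crit)): least fixpoint, start Z0 = {t0, t3, t5}, add states with every successor in Z. Z1 = {t0, t3, t4, t5}; fixed.
Sat(AF ((AG ack) | (send & ~crit))) = {t0, t3, t4, t5}
|Sat(AF ((AG ack) | (send & ~crit)))| = |{t0, t3, t4, t5}| = 4.

4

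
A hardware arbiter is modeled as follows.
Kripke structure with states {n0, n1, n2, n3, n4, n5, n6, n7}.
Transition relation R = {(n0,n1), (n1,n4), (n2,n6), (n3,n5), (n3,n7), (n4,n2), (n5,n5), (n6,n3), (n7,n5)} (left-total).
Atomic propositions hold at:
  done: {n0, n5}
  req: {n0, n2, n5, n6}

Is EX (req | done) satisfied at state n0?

No

Sat(req | done) = {n0, n2, n5, n6}
Sat(EX (req | done)) = {s : some successor in {n0, n2, n5, n6}} = {n2, n3, n4, n5, n7}
n0 ∉ Sat(EX (req | done)) = {n2, n3, n4, n5, n7}, so the formula does not hold at n0.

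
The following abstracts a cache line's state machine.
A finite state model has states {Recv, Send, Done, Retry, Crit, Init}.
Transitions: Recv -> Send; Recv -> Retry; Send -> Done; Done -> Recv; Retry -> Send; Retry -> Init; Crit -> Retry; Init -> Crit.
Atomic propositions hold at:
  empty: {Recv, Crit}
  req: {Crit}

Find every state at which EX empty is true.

Sat(EX empty) = {s : some successor in {Recv, Crit}} = {Done, Init}

{Done, Init}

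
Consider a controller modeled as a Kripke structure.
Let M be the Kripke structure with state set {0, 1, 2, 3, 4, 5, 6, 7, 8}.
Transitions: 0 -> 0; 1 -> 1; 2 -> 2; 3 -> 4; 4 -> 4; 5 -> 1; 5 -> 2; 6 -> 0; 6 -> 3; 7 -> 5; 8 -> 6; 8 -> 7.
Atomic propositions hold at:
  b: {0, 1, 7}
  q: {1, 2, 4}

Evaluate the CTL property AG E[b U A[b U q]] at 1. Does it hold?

Yes

A[b U q]: least fixpoint, start Z0 = Sat(q) = {1, 2, 4}, add states in Sat(b) with every successor in Z. Already a fixed point.
Sat(A[b U q]) = {1, 2, 4}
E[b U A[b U q]]: least fixpoint, start Z0 = Sat(A[b U q]) = {1, 2, 4}, add states in Sat(b) with some successor in Z. Already a fixed point.
Sat(E[b U A[b U q]]) = {1, 2, 4}
AG E[b U A[b U q]]: greatest fixpoint, start Z0 = {1, 2, 4}, keep only states in Sat with every successor in Z. Already a fixed point.
Sat(AG E[b U A[b U q]]) = {1, 2, 4}
1 ∈ Sat(AG E[b U A[b U q]]) = {1, 2, 4}, so the formula holds at 1.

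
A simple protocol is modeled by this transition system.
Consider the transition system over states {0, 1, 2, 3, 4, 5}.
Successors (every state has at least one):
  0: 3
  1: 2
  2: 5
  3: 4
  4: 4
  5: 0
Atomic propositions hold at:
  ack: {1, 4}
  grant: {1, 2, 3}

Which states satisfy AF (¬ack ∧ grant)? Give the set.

Sat(¬ack) = {0, 2, 3, 5}
Sat(¬ack ∧ grant) = {2, 3}
AF (¬ack ∧ grant): least fixpoint, start Z0 = {2, 3}, add states with every successor in Z. Z1 = {0, 1, 2, 3}; Z2 = {0, 1, 2, 3, 5}; fixed.
Sat(AF (¬ack ∧ grant)) = {0, 1, 2, 3, 5}

{0, 1, 2, 3, 5}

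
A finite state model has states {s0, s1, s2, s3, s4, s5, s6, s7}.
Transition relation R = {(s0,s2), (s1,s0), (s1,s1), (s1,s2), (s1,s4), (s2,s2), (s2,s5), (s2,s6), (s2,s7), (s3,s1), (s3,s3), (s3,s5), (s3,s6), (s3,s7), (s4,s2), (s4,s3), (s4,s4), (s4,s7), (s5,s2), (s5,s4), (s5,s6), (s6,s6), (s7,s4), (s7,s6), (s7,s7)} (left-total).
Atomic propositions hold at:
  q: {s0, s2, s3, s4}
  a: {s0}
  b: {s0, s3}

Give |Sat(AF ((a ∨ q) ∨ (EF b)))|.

7

Sat(a ∨ q) = {s0, s2, s3, s4}
EF b: least fixpoint, start Z0 = {s0, s3}, add states with some successor in Z. Z1 = {s0, s1, s3, s4}; Z2 = {s0, s1, s3, s4, s5, s7}; Z3 = {s0, s1, s2, s3, s4, s5, s7}; fixed.
Sat(EF b) = {s0, s1, s2, s3, s4, s5, s7}
Sat((a ∨ q) ∨ (EF b)) = {s0, s1, s2, s3, s4, s5, s7}
AF ((a ∨ q) ∨ (EF b)): least fixpoint, start Z0 = {s0, s1, s2, s3, s4, s5, s7}, add states with every successor in Z. Already a fixed point.
Sat(AF ((a ∨ q) ∨ (EF b))) = {s0, s1, s2, s3, s4, s5, s7}
|Sat(AF ((a ∨ q) ∨ (EF b)))| = |{s0, s1, s2, s3, s4, s5, s7}| = 7.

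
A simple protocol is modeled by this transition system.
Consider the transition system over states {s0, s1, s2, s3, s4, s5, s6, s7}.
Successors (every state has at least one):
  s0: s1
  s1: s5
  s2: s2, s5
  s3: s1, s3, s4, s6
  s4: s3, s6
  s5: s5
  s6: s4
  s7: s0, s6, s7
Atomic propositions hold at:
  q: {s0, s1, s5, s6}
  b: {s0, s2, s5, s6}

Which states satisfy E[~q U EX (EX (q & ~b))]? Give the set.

Sat(~q) = {s2, s3, s4, s7}
Sat(~b) = {s1, s3, s4, s7}
Sat(q & ~b) = {s1}
Sat(EX (q & ~b)) = {s : some successor in {s1}} = {s0, s3}
Sat(EX (EX (q & ~b))) = {s : some successor in {s0, s3}} = {s3, s4, s7}
E[~q U EX (EX (q & ~b))]: least fixpoint, start Z0 = Sat(EX (EX (q & ~b))) = {s3, s4, s7}, add states in Sat(~q) with some successor in Z. Already a fixed point.
Sat(E[~q U EX (EX (q & ~b))]) = {s3, s4, s7}

{s3, s4, s7}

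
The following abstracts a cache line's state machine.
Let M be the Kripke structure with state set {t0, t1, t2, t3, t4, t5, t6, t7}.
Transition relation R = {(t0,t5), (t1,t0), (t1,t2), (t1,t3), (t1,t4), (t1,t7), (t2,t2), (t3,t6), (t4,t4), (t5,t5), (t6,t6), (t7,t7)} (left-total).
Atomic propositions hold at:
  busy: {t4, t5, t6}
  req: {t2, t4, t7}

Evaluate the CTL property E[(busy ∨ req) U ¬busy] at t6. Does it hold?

Sat(busy ∨ req) = {t2, t4, t5, t6, t7}
Sat(¬busy) = {t0, t1, t2, t3, t7}
E[(busy ∨ req) U ¬busy]: least fixpoint, start Z0 = Sat(¬busy) = {t0, t1, t2, t3, t7}, add states in Sat(busy ∨ req) with some successor in Z. Already a fixed point.
Sat(E[(busy ∨ req) U ¬busy]) = {t0, t1, t2, t3, t7}
t6 ∉ Sat(E[(busy ∨ req) U ¬busy]) = {t0, t1, t2, t3, t7}, so the formula does not hold at t6.

No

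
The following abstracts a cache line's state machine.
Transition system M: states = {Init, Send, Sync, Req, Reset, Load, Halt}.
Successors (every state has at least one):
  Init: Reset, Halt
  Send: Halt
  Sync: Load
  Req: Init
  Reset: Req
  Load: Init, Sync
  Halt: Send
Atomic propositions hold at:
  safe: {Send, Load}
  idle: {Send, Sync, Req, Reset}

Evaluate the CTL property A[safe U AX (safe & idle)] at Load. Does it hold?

No

Sat(safe & idle) = {Send}
Sat(AX (safe & idle)) = {s : every successor in {Send}} = {Halt}
A[safe U AX (safe & idle)]: least fixpoint, start Z0 = Sat(AX (safe & idle)) = {Halt}, add states in Sat(safe) with every successor in Z. Z1 = {Send, Halt}; fixed.
Sat(A[safe U AX (safe & idle)]) = {Send, Halt}
Load ∉ Sat(A[safe U AX (safe & idle)]) = {Send, Halt}, so the formula does not hold at Load.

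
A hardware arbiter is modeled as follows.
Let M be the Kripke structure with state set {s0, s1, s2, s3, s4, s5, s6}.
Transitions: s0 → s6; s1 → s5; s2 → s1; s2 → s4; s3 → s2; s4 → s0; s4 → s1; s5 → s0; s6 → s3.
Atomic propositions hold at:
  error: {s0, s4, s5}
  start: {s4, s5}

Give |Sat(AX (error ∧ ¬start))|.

1

Sat(¬start) = {s0, s1, s2, s3, s6}
Sat(error ∧ ¬start) = {s0}
Sat(AX (error ∧ ¬start)) = {s : every successor in {s0}} = {s5}
|Sat(AX (error ∧ ¬start))| = |{s5}| = 1.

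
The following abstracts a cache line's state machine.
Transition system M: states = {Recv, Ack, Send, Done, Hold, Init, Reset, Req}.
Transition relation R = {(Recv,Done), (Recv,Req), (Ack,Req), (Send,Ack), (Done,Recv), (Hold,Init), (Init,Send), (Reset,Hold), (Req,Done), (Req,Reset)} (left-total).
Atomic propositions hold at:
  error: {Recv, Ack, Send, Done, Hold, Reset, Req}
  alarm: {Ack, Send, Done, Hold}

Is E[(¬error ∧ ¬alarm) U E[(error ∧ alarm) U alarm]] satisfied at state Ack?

Yes

Sat(¬error) = {Init}
Sat(¬alarm) = {Recv, Init, Reset, Req}
Sat(¬error ∧ ¬alarm) = {Init}
Sat(error ∧ alarm) = {Ack, Send, Done, Hold}
E[(error ∧ alarm) U alarm]: least fixpoint, start Z0 = Sat(alarm) = {Ack, Send, Done, Hold}, add states in Sat(error ∧ alarm) with some successor in Z. Already a fixed point.
Sat(E[(error ∧ alarm) U alarm]) = {Ack, Send, Done, Hold}
E[(¬error ∧ ¬alarm) U E[(error ∧ alarm) U alarm]]: least fixpoint, start Z0 = Sat(E[(error ∧ alarm) U alarm]) = {Ack, Send, Done, Hold}, add states in Sat(¬error ∧ ¬alarm) with some successor in Z. Z1 = {Ack, Send, Done, Hold, Init}; fixed.
Sat(E[(¬error ∧ ¬alarm) U E[(error ∧ alarm) U alarm]]) = {Ack, Send, Done, Hold, Init}
Ack ∈ Sat(E[(¬error ∧ ¬alarm) U E[(error ∧ alarm) U alarm]]) = {Ack, Send, Done, Hold, Init}, so the formula holds at Ack.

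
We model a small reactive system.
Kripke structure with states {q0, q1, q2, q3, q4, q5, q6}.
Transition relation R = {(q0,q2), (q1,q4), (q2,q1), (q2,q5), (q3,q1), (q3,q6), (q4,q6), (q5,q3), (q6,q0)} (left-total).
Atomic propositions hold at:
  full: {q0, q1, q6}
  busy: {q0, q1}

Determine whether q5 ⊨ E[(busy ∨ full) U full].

Sat(busy ∨ full) = {q0, q1, q6}
E[(busy ∨ full) U full]: least fixpoint, start Z0 = Sat(full) = {q0, q1, q6}, add states in Sat(busy ∨ full) with some successor in Z. Already a fixed point.
Sat(E[(busy ∨ full) U full]) = {q0, q1, q6}
q5 ∉ Sat(E[(busy ∨ full) U full]) = {q0, q1, q6}, so the formula does not hold at q5.

No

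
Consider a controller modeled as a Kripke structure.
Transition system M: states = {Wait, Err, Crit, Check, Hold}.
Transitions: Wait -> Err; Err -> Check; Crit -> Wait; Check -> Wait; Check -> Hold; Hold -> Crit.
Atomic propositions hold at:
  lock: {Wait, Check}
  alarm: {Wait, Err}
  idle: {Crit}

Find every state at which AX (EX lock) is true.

Sat(EX lock) = {s : some successor in {Wait, Check}} = {Err, Crit, Check}
Sat(AX (EX lock)) = {s : every successor in {Err, Crit, Check}} = {Wait, Err, Hold}

{Wait, Err, Hold}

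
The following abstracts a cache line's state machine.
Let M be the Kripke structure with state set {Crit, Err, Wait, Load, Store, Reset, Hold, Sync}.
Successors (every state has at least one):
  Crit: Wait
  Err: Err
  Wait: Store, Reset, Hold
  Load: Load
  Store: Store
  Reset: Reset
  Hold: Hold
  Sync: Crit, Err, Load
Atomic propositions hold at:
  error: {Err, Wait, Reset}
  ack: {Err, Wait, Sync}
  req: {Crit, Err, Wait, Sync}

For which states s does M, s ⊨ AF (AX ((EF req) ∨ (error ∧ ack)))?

{Crit, Err}

EF req: least fixpoint, start Z0 = {Crit, Err, Wait, Sync}, add states with some successor in Z. Already a fixed point.
Sat(EF req) = {Crit, Err, Wait, Sync}
Sat(error ∧ ack) = {Err, Wait}
Sat((EF req) ∨ (error ∧ ack)) = {Crit, Err, Wait, Sync}
Sat(AX ((EF req) ∨ (error ∧ ack))) = {s : every successor in {Crit, Err, Wait, Sync}} = {Crit, Err}
AF (AX ((EF req) ∨ (error ∧ ack))): least fixpoint, start Z0 = {Crit, Err}, add states with every successor in Z. Already a fixed point.
Sat(AF (AX ((EF req) ∨ (error ∧ ack)))) = {Crit, Err}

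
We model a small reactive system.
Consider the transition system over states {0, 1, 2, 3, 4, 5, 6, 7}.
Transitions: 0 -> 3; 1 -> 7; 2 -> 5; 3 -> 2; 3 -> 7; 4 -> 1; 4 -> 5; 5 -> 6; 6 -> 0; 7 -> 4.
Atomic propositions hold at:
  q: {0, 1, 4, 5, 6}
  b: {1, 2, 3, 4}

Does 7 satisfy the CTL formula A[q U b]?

No

A[q U b]: least fixpoint, start Z0 = Sat(b) = {1, 2, 3, 4}, add states in Sat(q) with every successor in Z. Z1 = {0, 1, 2, 3, 4}; Z2 = {0, 1, 2, 3, 4, 6}; Z3 = {0, 1, 2, 3, 4, 5, 6}; fixed.
Sat(A[q U b]) = {0, 1, 2, 3, 4, 5, 6}
7 ∉ Sat(A[q U b]) = {0, 1, 2, 3, 4, 5, 6}, so the formula does not hold at 7.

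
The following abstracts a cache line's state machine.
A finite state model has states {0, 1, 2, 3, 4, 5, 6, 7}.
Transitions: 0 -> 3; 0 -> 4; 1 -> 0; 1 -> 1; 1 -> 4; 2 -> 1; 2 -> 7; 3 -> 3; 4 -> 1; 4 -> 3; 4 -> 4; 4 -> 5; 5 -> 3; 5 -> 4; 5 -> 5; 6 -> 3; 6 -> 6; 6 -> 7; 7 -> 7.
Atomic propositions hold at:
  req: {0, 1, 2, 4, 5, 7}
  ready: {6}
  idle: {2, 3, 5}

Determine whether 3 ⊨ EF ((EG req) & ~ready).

No

EG req: greatest fixpoint, start Z0 = {0, 1, 2, 4, 5, 7}, keep only states in Sat with some successor in Z. Already a fixed point.
Sat(EG req) = {0, 1, 2, 4, 5, 7}
Sat(~ready) = {0, 1, 2, 3, 4, 5, 7}
Sat((EG req) & ~ready) = {0, 1, 2, 4, 5, 7}
EF ((EG req) & ~ready): least fixpoint, start Z0 = {0, 1, 2, 4, 5, 7}, add states with some successor in Z. Z1 = {0, 1, 2, 4, 5, 6, 7}; fixed.
Sat(EF ((EG req) & ~ready)) = {0, 1, 2, 4, 5, 6, 7}
3 ∉ Sat(EF ((EG req) & ~ready)) = {0, 1, 2, 4, 5, 6, 7}, so the formula does not hold at 3.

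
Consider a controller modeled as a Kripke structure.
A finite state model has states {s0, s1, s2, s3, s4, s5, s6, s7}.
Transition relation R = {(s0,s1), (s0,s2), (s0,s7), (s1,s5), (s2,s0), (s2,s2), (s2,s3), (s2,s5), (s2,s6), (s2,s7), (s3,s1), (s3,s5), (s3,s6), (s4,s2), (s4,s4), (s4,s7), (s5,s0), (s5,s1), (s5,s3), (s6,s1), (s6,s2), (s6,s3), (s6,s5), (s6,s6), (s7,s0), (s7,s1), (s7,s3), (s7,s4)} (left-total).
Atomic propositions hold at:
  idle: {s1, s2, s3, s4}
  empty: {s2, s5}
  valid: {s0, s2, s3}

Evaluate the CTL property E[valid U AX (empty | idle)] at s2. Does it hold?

Sat(empty | idle) = {s1, s2, s3, s4, s5}
Sat(AX (empty | idle)) = {s : every successor in {s1, s2, s3, s4, s5}} = {s1}
E[valid U AX (empty | idle)]: least fixpoint, start Z0 = Sat(AX (empty | idle)) = {s1}, add states in Sat(valid) with some successor in Z. Z1 = {s0, s1, s3}; Z2 = {s0, s1, s2, s3}; fixed.
Sat(E[valid U AX (empty | idle)]) = {s0, s1, s2, s3}
s2 ∈ Sat(E[valid U AX (empty | idle)]) = {s0, s1, s2, s3}, so the formula holds at s2.

Yes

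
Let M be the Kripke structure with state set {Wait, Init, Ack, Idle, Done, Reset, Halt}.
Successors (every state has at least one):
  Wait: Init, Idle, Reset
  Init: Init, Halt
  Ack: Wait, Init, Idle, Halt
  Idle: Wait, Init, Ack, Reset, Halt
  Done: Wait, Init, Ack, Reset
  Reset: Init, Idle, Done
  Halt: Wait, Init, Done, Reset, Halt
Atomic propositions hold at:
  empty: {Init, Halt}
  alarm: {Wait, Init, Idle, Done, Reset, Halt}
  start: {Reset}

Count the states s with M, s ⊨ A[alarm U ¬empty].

5

Sat(¬empty) = {Wait, Ack, Idle, Done, Reset}
A[alarm U ¬empty]: least fixpoint, start Z0 = Sat(¬empty) = {Wait, Ack, Idle, Done, Reset}, add states in Sat(alarm) with every successor in Z. Already a fixed point.
Sat(A[alarm U ¬empty]) = {Wait, Ack, Idle, Done, Reset}
|Sat(A[alarm U ¬empty])| = |{Wait, Ack, Idle, Done, Reset}| = 5.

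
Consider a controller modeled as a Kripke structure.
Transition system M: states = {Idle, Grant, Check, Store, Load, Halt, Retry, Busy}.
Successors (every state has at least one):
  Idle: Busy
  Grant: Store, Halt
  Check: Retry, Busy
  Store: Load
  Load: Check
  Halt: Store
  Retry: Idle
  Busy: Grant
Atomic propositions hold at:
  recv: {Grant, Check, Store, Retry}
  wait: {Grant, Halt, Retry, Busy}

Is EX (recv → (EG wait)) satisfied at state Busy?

No

EG wait: greatest fixpoint, start Z0 = {Grant, Halt, Retry, Busy}, keep only states in Sat with some successor in Z. Z1 = {Grant, Busy}; Z2 = {Busy}; Z3 = ∅; fixed.
Sat(EG wait) = ∅
Sat(recv → (EG wait)) = {Idle, Load, Halt, Busy}
Sat(EX (recv → (EG wait))) = {s : some successor in {Idle, Load, Halt, Busy}} = {Idle, Grant, Check, Store, Retry}
Busy ∉ Sat(EX (recv → (EG wait))) = {Idle, Grant, Check, Store, Retry}, so the formula does not hold at Busy.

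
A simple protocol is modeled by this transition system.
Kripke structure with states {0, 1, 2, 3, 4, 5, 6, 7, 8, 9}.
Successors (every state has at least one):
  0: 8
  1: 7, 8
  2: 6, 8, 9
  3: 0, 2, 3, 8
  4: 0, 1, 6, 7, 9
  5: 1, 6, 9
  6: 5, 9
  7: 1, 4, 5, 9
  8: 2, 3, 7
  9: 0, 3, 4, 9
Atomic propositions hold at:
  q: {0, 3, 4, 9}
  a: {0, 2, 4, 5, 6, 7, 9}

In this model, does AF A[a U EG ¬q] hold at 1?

Sat(¬q) = {1, 2, 5, 6, 7, 8}
EG ¬q: greatest fixpoint, start Z0 = {1, 2, 5, 6, 7, 8}, keep only states in Sat with some successor in Z. Already a fixed point.
Sat(EG ¬q) = {1, 2, 5, 6, 7, 8}
A[a U EG ¬q]: least fixpoint, start Z0 = Sat(EG ¬q) = {1, 2, 5, 6, 7, 8}, add states in Sat(a) with every successor in Z. Z1 = {0, 1, 2, 5, 6, 7, 8}; fixed.
Sat(A[a U EG ¬q]) = {0, 1, 2, 5, 6, 7, 8}
AF A[a U EG ¬q]: least fixpoint, start Z0 = {0, 1, 2, 5, 6, 7, 8}, add states with every successor in Z. Already a fixed point.
Sat(AF A[a U EG ¬q]) = {0, 1, 2, 5, 6, 7, 8}
1 ∈ Sat(AF A[a U EG ¬q]) = {0, 1, 2, 5, 6, 7, 8}, so the formula holds at 1.

Yes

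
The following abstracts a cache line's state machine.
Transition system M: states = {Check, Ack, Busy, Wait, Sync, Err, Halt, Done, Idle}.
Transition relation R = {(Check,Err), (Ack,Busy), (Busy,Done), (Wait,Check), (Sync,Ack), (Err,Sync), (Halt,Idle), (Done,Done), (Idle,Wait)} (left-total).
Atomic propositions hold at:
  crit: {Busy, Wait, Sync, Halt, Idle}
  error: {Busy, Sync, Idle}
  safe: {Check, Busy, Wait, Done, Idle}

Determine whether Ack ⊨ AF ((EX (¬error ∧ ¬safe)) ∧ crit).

No

Sat(¬error) = {Check, Ack, Wait, Err, Halt, Done}
Sat(¬safe) = {Ack, Sync, Err, Halt}
Sat(¬error ∧ ¬safe) = {Ack, Err, Halt}
Sat(EX (¬error ∧ ¬safe)) = {s : some successor in {Ack, Err, Halt}} = {Check, Sync}
Sat((EX (¬error ∧ ¬safe)) ∧ crit) = {Sync}
AF ((EX (¬error ∧ ¬safe)) ∧ crit): least fixpoint, start Z0 = {Sync}, add states with every successor in Z. Z1 = {Sync, Err}; Z2 = {Check, Sync, Err}; Z3 = {Check, Wait, Sync, Err}; Z4 = {Check, Wait, Sync, Err, Idle}; Z5 = {Check, Wait, Sync, Err, Halt, Idle}; fixed.
Sat(AF ((EX (¬error ∧ ¬safe)) ∧ crit)) = {Check, Wait, Sync, Err, Halt, Idle}
Ack ∉ Sat(AF ((EX (¬error ∧ ¬safe)) ∧ crit)) = {Check, Wait, Sync, Err, Halt, Idle}, so the formula does not hold at Ack.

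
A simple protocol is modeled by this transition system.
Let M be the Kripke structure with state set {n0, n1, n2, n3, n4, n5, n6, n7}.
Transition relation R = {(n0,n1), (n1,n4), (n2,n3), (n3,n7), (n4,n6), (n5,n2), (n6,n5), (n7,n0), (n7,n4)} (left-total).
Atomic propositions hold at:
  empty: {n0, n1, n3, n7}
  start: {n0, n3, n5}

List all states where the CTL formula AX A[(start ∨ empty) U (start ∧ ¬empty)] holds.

Sat(start ∨ empty) = {n0, n1, n3, n5, n7}
Sat(¬empty) = {n2, n4, n5, n6}
Sat(start ∧ ¬empty) = {n5}
A[(start ∨ empty) U (start ∧ ¬empty)]: least fixpoint, start Z0 = Sat((start ∧ ¬empty)) = {n5}, add states in Sat(start ∨ empty) with every successor in Z. Already a fixed point.
Sat(A[(start ∨ empty) U (start ∧ ¬empty)]) = {n5}
Sat(AX A[(start ∨ empty) U (start ∧ ¬empty)]) = {s : every successor in {n5}} = {n6}

{n6}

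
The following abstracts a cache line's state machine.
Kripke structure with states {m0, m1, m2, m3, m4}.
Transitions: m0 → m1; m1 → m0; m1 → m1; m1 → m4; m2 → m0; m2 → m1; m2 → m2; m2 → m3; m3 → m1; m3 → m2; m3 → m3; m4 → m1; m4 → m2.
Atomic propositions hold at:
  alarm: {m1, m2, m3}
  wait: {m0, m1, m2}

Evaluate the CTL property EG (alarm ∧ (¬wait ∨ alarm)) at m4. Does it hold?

Sat(¬wait) = {m3, m4}
Sat(¬wait ∨ alarm) = {m1, m2, m3, m4}
Sat(alarm ∧ (¬wait ∨ alarm)) = {m1, m2, m3}
EG (alarm ∧ (¬wait ∨ alarm)): greatest fixpoint, start Z0 = {m1, m2, m3}, keep only states in Sat with some successor in Z. Already a fixed point.
Sat(EG (alarm ∧ (¬wait ∨ alarm))) = {m1, m2, m3}
m4 ∉ Sat(EG (alarm ∧ (¬wait ∨ alarm))) = {m1, m2, m3}, so the formula does not hold at m4.

No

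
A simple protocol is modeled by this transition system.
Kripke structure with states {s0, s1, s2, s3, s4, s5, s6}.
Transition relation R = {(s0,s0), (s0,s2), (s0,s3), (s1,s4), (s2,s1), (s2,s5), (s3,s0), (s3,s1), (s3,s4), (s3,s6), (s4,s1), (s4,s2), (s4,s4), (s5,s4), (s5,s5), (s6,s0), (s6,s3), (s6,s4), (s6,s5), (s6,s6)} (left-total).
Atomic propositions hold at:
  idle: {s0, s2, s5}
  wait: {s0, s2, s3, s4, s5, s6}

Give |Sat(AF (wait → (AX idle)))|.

1

Sat(AX idle) = {s : every successor in {s0, s2, s5}} = ∅
Sat(wait → (AX idle)) = {s1}
AF (wait → (AX idle)): least fixpoint, start Z0 = {s1}, add states with every successor in Z. Already a fixed point.
Sat(AF (wait → (AX idle))) = {s1}
|Sat(AF (wait → (AX idle)))| = |{s1}| = 1.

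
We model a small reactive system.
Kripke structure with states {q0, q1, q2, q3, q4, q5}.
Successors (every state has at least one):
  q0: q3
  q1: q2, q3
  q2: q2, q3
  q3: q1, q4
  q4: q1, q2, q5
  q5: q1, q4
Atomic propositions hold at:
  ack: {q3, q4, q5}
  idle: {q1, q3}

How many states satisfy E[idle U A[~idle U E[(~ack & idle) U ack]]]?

Sat(~idle) = {q0, q2, q4, q5}
Sat(~ack) = {q0, q1, q2}
Sat(~ack & idle) = {q1}
E[(~ack & idle) U ack]: least fixpoint, start Z0 = Sat(ack) = {q3, q4, q5}, add states in Sat(~ack & idle) with some successor in Z. Z1 = {q1, q3, q4, q5}; fixed.
Sat(E[(~ack & idle) U ack]) = {q1, q3, q4, q5}
A[~idle U E[(~ack & idle) U ack]]: least fixpoint, start Z0 = Sat(E[(~ack & idle) U ack]) = {q1, q3, q4, q5}, add states in Sat(~idle) with every successor in Z. Z1 = {q0, q1, q3, q4, q5}; fixed.
Sat(A[~idle U E[(~ack & idle) U ack]]) = {q0, q1, q3, q4, q5}
E[idle U A[~idle U E[(~ack & idle) U ack]]]: least fixpoint, start Z0 = Sat(A[~idle U E[(~ack & idle) U ack]]) = {q0, q1, q3, q4, q5}, add states in Sat(idle) with some successor in Z. Already a fixed point.
Sat(E[idle U A[~idle U E[(~ack & idle) U ack]]]) = {q0, q1, q3, q4, q5}
|Sat(E[idle U A[~idle U E[(~ack & idle) U ack]]])| = |{q0, q1, q3, q4, q5}| = 5.

5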